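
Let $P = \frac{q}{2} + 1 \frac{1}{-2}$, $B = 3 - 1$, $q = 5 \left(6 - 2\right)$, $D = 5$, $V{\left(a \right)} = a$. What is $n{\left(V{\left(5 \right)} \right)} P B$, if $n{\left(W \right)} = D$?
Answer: $95$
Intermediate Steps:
$n{\left(W \right)} = 5$
$q = 20$ ($q = 5 \cdot 4 = 20$)
$B = 2$
$P = \frac{19}{2}$ ($P = \frac{20}{2} + 1 \frac{1}{-2} = 20 \cdot \frac{1}{2} + 1 \left(- \frac{1}{2}\right) = 10 - \frac{1}{2} = \frac{19}{2} \approx 9.5$)
$n{\left(V{\left(5 \right)} \right)} P B = 5 \cdot \frac{19}{2} \cdot 2 = \frac{95}{2} \cdot 2 = 95$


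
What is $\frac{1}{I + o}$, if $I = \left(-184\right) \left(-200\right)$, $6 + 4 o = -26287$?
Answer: $\frac{4}{120907} \approx 3.3083 \cdot 10^{-5}$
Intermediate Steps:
$o = - \frac{26293}{4}$ ($o = - \frac{3}{2} + \frac{1}{4} \left(-26287\right) = - \frac{3}{2} - \frac{26287}{4} = - \frac{26293}{4} \approx -6573.3$)
$I = 36800$
$\frac{1}{I + o} = \frac{1}{36800 - \frac{26293}{4}} = \frac{1}{\frac{120907}{4}} = \frac{4}{120907}$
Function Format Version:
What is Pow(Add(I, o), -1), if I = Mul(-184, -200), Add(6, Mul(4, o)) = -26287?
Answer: Rational(4, 120907) ≈ 3.3083e-5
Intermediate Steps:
o = Rational(-26293, 4) (o = Add(Rational(-3, 2), Mul(Rational(1, 4), -26287)) = Add(Rational(-3, 2), Rational(-26287, 4)) = Rational(-26293, 4) ≈ -6573.3)
I = 36800
Pow(Add(I, o), -1) = Pow(Add(36800, Rational(-26293, 4)), -1) = Pow(Rational(120907, 4), -1) = Rational(4, 120907)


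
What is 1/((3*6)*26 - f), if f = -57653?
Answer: 1/58121 ≈ 1.7205e-5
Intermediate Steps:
1/((3*6)*26 - f) = 1/((3*6)*26 - 1*(-57653)) = 1/(18*26 + 57653) = 1/(468 + 57653) = 1/58121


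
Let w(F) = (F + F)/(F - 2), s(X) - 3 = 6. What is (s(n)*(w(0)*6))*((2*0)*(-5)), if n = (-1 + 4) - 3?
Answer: 0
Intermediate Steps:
n = 0 (n = 3 - 3 = 0)
s(X) = 9 (s(X) = 3 + 6 = 9)
w(F) = 2*F/(-2 + F) (w(F) = (2*F)/(-2 + F) = 2*F/(-2 + F))
(s(n)*(w(0)*6))*((2*0)*(-5)) = (9*((2*0/(-2 + 0))*6))*((2*0)*(-5)) = (9*((2*0/(-2))*6))*(0*(-5)) = (9*((2*0*(-½))*6))*0 = (9*(0*6))*0 = (9*0)*0 = 0*0 = 0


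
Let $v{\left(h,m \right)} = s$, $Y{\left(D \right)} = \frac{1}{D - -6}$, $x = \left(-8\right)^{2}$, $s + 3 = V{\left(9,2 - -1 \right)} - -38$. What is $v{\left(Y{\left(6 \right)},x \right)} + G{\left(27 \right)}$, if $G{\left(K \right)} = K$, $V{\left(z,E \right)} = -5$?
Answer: $57$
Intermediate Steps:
$s = 30$ ($s = -3 - -33 = -3 + \left(-5 + 38\right) = -3 + 33 = 30$)
$x = 64$
$Y{\left(D \right)} = \frac{1}{6 + D}$ ($Y{\left(D \right)} = \frac{1}{D + 6} = \frac{1}{6 + D}$)
$v{\left(h,m \right)} = 30$
$v{\left(Y{\left(6 \right)},x \right)} + G{\left(27 \right)} = 30 + 27 = 57$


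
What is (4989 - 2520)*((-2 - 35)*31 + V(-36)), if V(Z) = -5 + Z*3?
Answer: -3110940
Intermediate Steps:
V(Z) = -5 + 3*Z
(4989 - 2520)*((-2 - 35)*31 + V(-36)) = (4989 - 2520)*((-2 - 35)*31 + (-5 + 3*(-36))) = 2469*(-37*31 + (-5 - 108)) = 2469*(-1147 - 113) = 2469*(-1260) = -3110940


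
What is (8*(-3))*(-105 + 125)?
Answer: -480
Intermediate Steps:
(8*(-3))*(-105 + 125) = -24*20 = -480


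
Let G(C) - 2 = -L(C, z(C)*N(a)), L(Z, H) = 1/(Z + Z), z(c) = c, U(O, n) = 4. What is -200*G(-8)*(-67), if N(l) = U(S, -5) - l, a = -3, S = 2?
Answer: 55275/2 ≈ 27638.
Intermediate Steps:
N(l) = 4 - l
L(Z, H) = 1/(2*Z)
G(C) = 2 - 1/(2*C)
-200*G(-8)*(-67) = -200*(2 - ½/(-8))*(-67) = -200*(2 - ½*(-⅛))*(-67) = -200*(2 + 1/16)*(-67) = -200*33/16*(-67) = -825/2*(-67) = 55275/2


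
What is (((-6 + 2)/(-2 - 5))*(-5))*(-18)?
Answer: 360/7 ≈ 51.429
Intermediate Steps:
(((-6 + 2)/(-2 - 5))*(-5))*(-18) = (-4/(-7)*(-5))*(-18) = (-4*(-⅐)*(-5))*(-18) = ((4/7)*(-5))*(-18) = -20/7*(-18) = 360/7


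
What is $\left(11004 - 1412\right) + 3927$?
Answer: $13519$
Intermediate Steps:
$\left(11004 - 1412\right) + 3927 = 9592 + 3927 = 13519$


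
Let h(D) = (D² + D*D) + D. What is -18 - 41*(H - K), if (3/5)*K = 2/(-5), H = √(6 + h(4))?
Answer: -136/3 - 41*√42 ≈ -311.04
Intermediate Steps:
h(D) = D + 2*D² (h(D) = (D² + D²) + D = 2*D² + D = D + 2*D²)
H = √42 (H = √(6 + 4*(1 + 2*4)) = √(6 + 4*(1 + 8)) = √(6 + 4*9) = √(6 + 36) = √42 ≈ 6.4807)
K = -⅔ (K = 5*(2/(-5))/3 = 5*(2*(-⅕))/3 = (5/3)*(-⅖) = -⅔ ≈ -0.66667)
-18 - 41*(H - K) = -18 - 41*(√42 - 1*(-⅔)) = -18 - 41*(√42 + ⅔) = -18 - 41*(⅔ + √42) = -18 + (-82/3 - 41*√42) = -136/3 - 41*√42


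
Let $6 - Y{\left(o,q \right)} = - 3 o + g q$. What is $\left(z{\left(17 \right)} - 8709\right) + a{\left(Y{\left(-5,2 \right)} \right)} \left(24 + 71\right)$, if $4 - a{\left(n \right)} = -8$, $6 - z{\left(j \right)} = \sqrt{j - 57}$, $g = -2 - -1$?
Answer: $-7563 - 2 i \sqrt{10} \approx -7563.0 - 6.3246 i$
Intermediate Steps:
$g = -1$ ($g = -2 + 1 = -1$)
$z{\left(j \right)} = 6 - \sqrt{-57 + j}$ ($z{\left(j \right)} = 6 - \sqrt{j - 57} = 6 - \sqrt{-57 + j}$)
$Y{\left(o,q \right)} = 6 + q + 3 o$ ($Y{\left(o,q \right)} = 6 - \left(- 3 o - q\right) = 6 - \left(- q - 3 o\right) = 6 + \left(q + 3 o\right) = 6 + q + 3 o$)
$a{\left(n \right)} = 12$ ($a{\left(n \right)} = 4 - -8 = 4 + 8 = 12$)
$\left(z{\left(17 \right)} - 8709\right) + a{\left(Y{\left(-5,2 \right)} \right)} \left(24 + 71\right) = \left(\left(6 - \sqrt{-57 + 17}\right) - 8709\right) + 12 \left(24 + 71\right) = \left(\left(6 - \sqrt{-40}\right) - 8709\right) + 12 \cdot 95 = \left(\left(6 - 2 i \sqrt{10}\right) - 8709\right) + 1140 = \left(-8703 - 2 i \sqrt{10}\right) + 1140 = -7563 - 2 i \sqrt{10}$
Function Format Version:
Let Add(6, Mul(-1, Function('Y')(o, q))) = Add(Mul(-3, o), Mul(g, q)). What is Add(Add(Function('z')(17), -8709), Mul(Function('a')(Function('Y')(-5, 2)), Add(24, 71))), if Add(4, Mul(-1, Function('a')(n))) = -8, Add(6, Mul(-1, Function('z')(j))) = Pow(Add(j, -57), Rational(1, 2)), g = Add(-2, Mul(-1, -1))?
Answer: Add(-7563, Mul(-2, I, Pow(10, Rational(1, 2)))) ≈ Add(-7563.0, Mul(-6.3246, I))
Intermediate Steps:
g = -1 (g = Add(-2, 1) = -1)
Function('z')(j) = Add(6, Mul(-1, Pow(Add(-57, j), Rational(1, 2)))) (Function('z')(j) = Add(6, Mul(-1, Pow(Add(j, -57), Rational(1, 2)))) = Add(6, Mul(-1, Pow(Add(-57, j), Rational(1, 2)))))
Function('Y')(o, q) = Add(6, q, Mul(3, o)) (Function('Y')(o, q) = Add(6, Mul(-1, Add(Mul(-3, o), Mul(-1, q)))) = Add(6, Mul(-1, Add(Mul(-1, q), Mul(-3, o)))) = Add(6, Add(q, Mul(3, o))) = Add(6, q, Mul(3, o)))
Function('a')(n) = 12 (Function('a')(n) = Add(4, Mul(-1, -8)) = Add(4, 8) = 12)
Add(Add(Function('z')(17), -8709), Mul(Function('a')(Function('Y')(-5, 2)), Add(24, 71))) = Add(Add(Add(6, Mul(-1, Pow(Add(-57, 17), Rational(1, 2)))), -8709), Mul(12, Add(24, 71))) = Add(Add(Add(6, Mul(-1, Pow(-40, Rational(1, 2)))), -8709), Mul(12, 95)) = Add(Add(Add(6, Mul(-1, Mul(2, I, Pow(10, Rational(1, 2))))), -8709), 1140) = Add(Add(Add(6, Mul(-2, I, Pow(10, Rational(1, 2)))), -8709), 1140) = Add(Add(-8703, Mul(-2, I, Pow(10, Rational(1, 2)))), 1140) = Add(-7563, Mul(-2, I, Pow(10, Rational(1, 2))))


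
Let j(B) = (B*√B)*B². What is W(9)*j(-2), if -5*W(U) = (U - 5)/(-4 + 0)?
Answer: -8*I*√2/5 ≈ -2.2627*I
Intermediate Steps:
W(U) = -¼ + U/20 (W(U) = -(U - 5)/(5*(-4 + 0)) = -(-5 + U)/(5*(-4)) = -(-5 + U)*(-1)/(5*4) = -(5/4 - U/4)/5 = -¼ + U/20)
j(B) = B^(7/2) (j(B) = B^(3/2)*B² = B^(7/2))
W(9)*j(-2) = (-¼ + (1/20)*9)*(-2)^(7/2) = (-¼ + 9/20)*(-8*I*√2) = (-8*I*√2)/5 = -8*I*√2/5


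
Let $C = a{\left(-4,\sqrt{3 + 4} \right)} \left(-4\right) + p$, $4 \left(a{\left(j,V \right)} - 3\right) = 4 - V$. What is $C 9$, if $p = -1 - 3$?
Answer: $-180 + 9 \sqrt{7} \approx -156.19$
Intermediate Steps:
$p = -4$ ($p = -1 - 3 = -4$)
$a{\left(j,V \right)} = 4 - \frac{V}{4}$ ($a{\left(j,V \right)} = 3 + \frac{4 - V}{4} = 3 - \left(-1 + \frac{V}{4}\right) = 4 - \frac{V}{4}$)
$C = -20 + \sqrt{7}$ ($C = \left(4 - \frac{\sqrt{3 + 4}}{4}\right) \left(-4\right) - 4 = \left(4 - \frac{\sqrt{7}}{4}\right) \left(-4\right) - 4 = \left(-16 + \sqrt{7}\right) - 4 = -20 + \sqrt{7} \approx -17.354$)
$C 9 = \left(-20 + \sqrt{7}\right) 9 = -180 + 9 \sqrt{7}$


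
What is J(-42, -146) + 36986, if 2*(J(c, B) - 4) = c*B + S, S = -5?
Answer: 80107/2 ≈ 40054.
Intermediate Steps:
J(c, B) = 3/2 + B*c/2 (J(c, B) = 4 + (c*B - 5)/2 = 4 + (B*c - 5)/2 = 4 + (-5 + B*c)/2 = 4 + (-5/2 + B*c/2) = 3/2 + B*c/2)
J(-42, -146) + 36986 = (3/2 + (½)*(-146)*(-42)) + 36986 = (3/2 + 3066) + 36986 = 6135/2 + 36986 = 80107/2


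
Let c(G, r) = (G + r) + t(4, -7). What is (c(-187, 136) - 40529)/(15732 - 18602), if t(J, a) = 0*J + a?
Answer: 40587/2870 ≈ 14.142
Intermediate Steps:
t(J, a) = a (t(J, a) = 0 + a = a)
c(G, r) = -7 + G + r (c(G, r) = (G + r) - 7 = -7 + G + r)
(c(-187, 136) - 40529)/(15732 - 18602) = ((-7 - 187 + 136) - 40529)/(15732 - 18602) = (-58 - 40529)/(-2870) = -40587*(-1/2870) = 40587/2870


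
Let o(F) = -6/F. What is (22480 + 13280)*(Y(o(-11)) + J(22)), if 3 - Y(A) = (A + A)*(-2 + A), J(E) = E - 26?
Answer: 2538960/121 ≈ 20983.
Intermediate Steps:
J(E) = -26 + E
Y(A) = 3 - 2*A*(-2 + A) (Y(A) = 3 - (A + A)*(-2 + A) = 3 - 2*A*(-2 + A))
(22480 + 13280)*(Y(o(-11)) + J(22)) = (22480 + 13280)*((3 - 2*(-6/(-11))² + 4*(-6/(-11))) + (-26 + 22)) = 35760*((3 - 2*(-6*(-1/11))² + 4*(-6*(-1/11))) - 4) = 35760*((3 - 2*(6/11)² + 4*(6/11)) - 4) = 35760*((3 - 2*36/121 + 24/11) - 4) = 35760*((3 - 72/121 + 24/11) - 4) = 35760*(555/121 - 4) = 35760*(71/121) = 2538960/121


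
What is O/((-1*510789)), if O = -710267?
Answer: 710267/510789 ≈ 1.3905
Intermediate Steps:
O/((-1*510789)) = -710267/((-1*510789)) = -710267/(-510789) = -710267*(-1/510789) = 710267/510789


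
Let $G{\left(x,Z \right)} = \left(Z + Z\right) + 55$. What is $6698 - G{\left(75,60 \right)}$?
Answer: $6523$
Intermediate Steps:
$G{\left(x,Z \right)} = 55 + 2 Z$ ($G{\left(x,Z \right)} = 2 Z + 55 = 55 + 2 Z$)
$6698 - G{\left(75,60 \right)} = 6698 - \left(55 + 2 \cdot 60\right) = 6698 - \left(55 + 120\right) = 6698 - 175 = 6523$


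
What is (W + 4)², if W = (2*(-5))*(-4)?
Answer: 1936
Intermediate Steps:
W = 40 (W = -10*(-4) = 40)
(W + 4)² = (40 + 4)² = 44² = 1936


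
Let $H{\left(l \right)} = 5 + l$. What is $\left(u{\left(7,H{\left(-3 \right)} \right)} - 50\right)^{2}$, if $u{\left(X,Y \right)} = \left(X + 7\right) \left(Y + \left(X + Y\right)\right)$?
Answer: $10816$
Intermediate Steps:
$u{\left(X,Y \right)} = \left(7 + X\right) \left(X + 2 Y\right)$
$\left(u{\left(7,H{\left(-3 \right)} \right)} - 50\right)^{2} = \left(\left(7^{2} + 7 \cdot 7 + 14 \left(5 - 3\right) + 2 \cdot 7 \left(5 - 3\right)\right) - 50\right)^{2} = \left(\left(49 + 49 + 14 \cdot 2 + 2 \cdot 7 \cdot 2\right) - 50\right)^{2} = \left(\left(49 + 49 + 28 + 28\right) - 50\right)^{2} = \left(154 - 50\right)^{2} = 104^{2} = 10816$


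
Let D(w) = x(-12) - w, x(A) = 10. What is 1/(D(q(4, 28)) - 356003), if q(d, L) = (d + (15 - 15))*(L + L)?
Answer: -1/356217 ≈ -2.8073e-6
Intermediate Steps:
q(d, L) = 2*L*d (q(d, L) = (d + 0)*(2*L) = d*(2*L) = 2*L*d)
D(w) = 10 - w
1/(D(q(4, 28)) - 356003) = 1/((10 - 2*28*4) - 356003) = 1/((10 - 1*224) - 356003) = 1/((10 - 224) - 356003) = 1/(-214 - 356003) = 1/(-356217) = -1/356217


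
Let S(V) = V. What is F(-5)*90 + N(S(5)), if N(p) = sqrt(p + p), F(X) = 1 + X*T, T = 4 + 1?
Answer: -2160 + sqrt(10) ≈ -2156.8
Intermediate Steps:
T = 5
F(X) = 1 + 5*X (F(X) = 1 + X*5 = 1 + 5*X)
N(p) = sqrt(2)*sqrt(p) (N(p) = sqrt(2*p) = sqrt(2)*sqrt(p))
F(-5)*90 + N(S(5)) = (1 + 5*(-5))*90 + sqrt(2)*sqrt(5) = (1 - 25)*90 + sqrt(10) = -24*90 + sqrt(10) = -2160 + sqrt(10)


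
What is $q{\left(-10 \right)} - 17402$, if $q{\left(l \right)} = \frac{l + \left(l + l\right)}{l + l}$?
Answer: $- \frac{34801}{2} \approx -17401.0$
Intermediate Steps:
$q{\left(l \right)} = \frac{3}{2}$ ($q{\left(l \right)} = \frac{l + 2 l}{2 l} = 3 l \frac{1}{2 l} = \frac{3}{2}$)
$q{\left(-10 \right)} - 17402 = \frac{3}{2} - 17402 = - \frac{34801}{2}$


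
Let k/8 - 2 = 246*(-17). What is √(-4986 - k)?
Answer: √28454 ≈ 168.68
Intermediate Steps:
k = -33440 (k = 16 + 8*(246*(-17)) = 16 + 8*(-4182) = 16 - 33456 = -33440)
√(-4986 - k) = √(-4986 - 1*(-33440)) = √(-4986 + 33440) = √28454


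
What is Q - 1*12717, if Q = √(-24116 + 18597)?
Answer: -12717 + I*√5519 ≈ -12717.0 + 74.29*I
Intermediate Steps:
Q = I*√5519 (Q = √(-5519) = I*√5519 ≈ 74.29*I)
Q - 1*12717 = I*√5519 - 1*12717 = I*√5519 - 12717 = -12717 + I*√5519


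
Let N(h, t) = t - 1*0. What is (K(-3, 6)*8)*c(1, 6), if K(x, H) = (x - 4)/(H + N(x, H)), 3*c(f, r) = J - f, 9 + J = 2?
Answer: 112/9 ≈ 12.444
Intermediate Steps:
J = -7 (J = -9 + 2 = -7)
c(f, r) = -7/3 - f/3 (c(f, r) = (-7 - f)/3 = -7/3 - f/3)
N(h, t) = t (N(h, t) = t + 0 = t)
K(x, H) = (-4 + x)/(2*H) (K(x, H) = (x - 4)/(H + H) = (-4 + x)/((2*H)) = (-4 + x)*(1/(2*H)) = (-4 + x)/(2*H))
(K(-3, 6)*8)*c(1, 6) = (((½)*(-4 - 3)/6)*8)*(-7/3 - ⅓*1) = (((½)*(⅙)*(-7))*8)*(-7/3 - ⅓) = -7/12*8*(-8/3) = -14/3*(-8/3) = 112/9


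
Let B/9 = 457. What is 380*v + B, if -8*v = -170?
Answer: 12188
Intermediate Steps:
B = 4113 (B = 9*457 = 4113)
v = 85/4 (v = -⅛*(-170) = 85/4 ≈ 21.250)
380*v + B = 380*(85/4) + 4113 = 8075 + 4113 = 12188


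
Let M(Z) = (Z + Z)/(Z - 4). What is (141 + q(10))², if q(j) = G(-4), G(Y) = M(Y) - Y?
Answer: 21316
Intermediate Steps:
M(Z) = 2*Z/(-4 + Z) (M(Z) = (2*Z)/(-4 + Z) = 2*Z/(-4 + Z))
G(Y) = -Y + 2*Y/(-4 + Y) (G(Y) = 2*Y/(-4 + Y) - Y = -Y + 2*Y/(-4 + Y))
q(j) = 5 (q(j) = -4*(6 - 1*(-4))/(-4 - 4) = -4*(6 + 4)/(-8) = -4*(-⅛)*10 = 5)
(141 + q(10))² = (141 + 5)² = 146² = 21316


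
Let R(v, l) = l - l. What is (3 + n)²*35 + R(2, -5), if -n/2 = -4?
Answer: 4235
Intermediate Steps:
n = 8 (n = -2*(-4) = 8)
R(v, l) = 0
(3 + n)²*35 + R(2, -5) = (3 + 8)²*35 + 0 = 11²*35 + 0 = 121*35 + 0 = 4235 + 0 = 4235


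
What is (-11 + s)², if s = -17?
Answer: 784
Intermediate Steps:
(-11 + s)² = (-11 - 17)² = (-28)² = 784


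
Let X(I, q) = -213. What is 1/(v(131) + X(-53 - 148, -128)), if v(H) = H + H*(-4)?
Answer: -1/606 ≈ -0.0016502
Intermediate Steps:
v(H) = -3*H (v(H) = H - 4*H = -3*H)
1/(v(131) + X(-53 - 148, -128)) = 1/(-3*131 - 213) = 1/(-393 - 213) = 1/(-606) = -1/606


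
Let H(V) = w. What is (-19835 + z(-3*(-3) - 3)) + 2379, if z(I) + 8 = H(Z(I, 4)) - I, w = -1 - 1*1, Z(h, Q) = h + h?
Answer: -17472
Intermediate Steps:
Z(h, Q) = 2*h
w = -2 (w = -1 - 1 = -2)
H(V) = -2
z(I) = -10 - I (z(I) = -8 + (-2 - I) = -10 - I)
(-19835 + z(-3*(-3) - 3)) + 2379 = (-19835 + (-10 - (-3*(-3) - 3))) + 2379 = (-19835 + (-10 - (9 - 3))) + 2379 = (-19835 + (-10 - 1*6)) + 2379 = (-19835 + (-10 - 6)) + 2379 = (-19835 - 16) + 2379 = -19851 + 2379 = -17472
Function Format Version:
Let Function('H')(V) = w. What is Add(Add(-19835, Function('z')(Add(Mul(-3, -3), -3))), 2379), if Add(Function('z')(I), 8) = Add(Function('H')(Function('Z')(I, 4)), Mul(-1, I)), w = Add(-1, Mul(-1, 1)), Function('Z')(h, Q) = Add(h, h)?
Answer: -17472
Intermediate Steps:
Function('Z')(h, Q) = Mul(2, h)
w = -2 (w = Add(-1, -1) = -2)
Function('H')(V) = -2
Function('z')(I) = Add(-10, Mul(-1, I)) (Function('z')(I) = Add(-8, Add(-2, Mul(-1, I))) = Add(-10, Mul(-1, I)))
Add(Add(-19835, Function('z')(Add(Mul(-3, -3), -3))), 2379) = Add(Add(-19835, Add(-10, Mul(-1, Add(Mul(-3, -3), -3)))), 2379) = Add(Add(-19835, Add(-10, Mul(-1, Add(9, -3)))), 2379) = Add(Add(-19835, Add(-10, Mul(-1, 6))), 2379) = Add(Add(-19835, Add(-10, -6)), 2379) = Add(Add(-19835, -16), 2379) = Add(-19851, 2379) = -17472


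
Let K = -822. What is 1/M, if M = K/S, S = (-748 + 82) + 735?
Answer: -23/274 ≈ -0.083942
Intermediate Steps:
S = 69 (S = -666 + 735 = 69)
M = -274/23 (M = -822/69 = -822*1/69 = -274/23 ≈ -11.913)
1/M = 1/(-274/23) = -23/274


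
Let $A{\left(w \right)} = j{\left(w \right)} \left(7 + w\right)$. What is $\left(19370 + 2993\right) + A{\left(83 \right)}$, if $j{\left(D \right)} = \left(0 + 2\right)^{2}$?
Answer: $22723$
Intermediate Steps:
$j{\left(D \right)} = 4$ ($j{\left(D \right)} = 2^{2} = 4$)
$A{\left(w \right)} = 28 + 4 w$ ($A{\left(w \right)} = 4 \left(7 + w\right) = 28 + 4 w$)
$\left(19370 + 2993\right) + A{\left(83 \right)} = \left(19370 + 2993\right) + \left(28 + 4 \cdot 83\right) = 22363 + \left(28 + 332\right) = 22363 + 360 = 22723$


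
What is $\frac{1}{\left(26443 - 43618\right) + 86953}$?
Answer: $\frac{1}{69778} \approx 1.4331 \cdot 10^{-5}$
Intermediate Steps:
$\frac{1}{\left(26443 - 43618\right) + 86953} = \frac{1}{-17175 + 86953} = \frac{1}{69778}$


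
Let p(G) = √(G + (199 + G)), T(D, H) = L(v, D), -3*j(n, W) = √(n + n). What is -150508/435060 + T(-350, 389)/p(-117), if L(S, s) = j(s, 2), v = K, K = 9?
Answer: -37627/108765 - 2*√5/3 ≈ -1.8367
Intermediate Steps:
v = 9
j(n, W) = -√2*√n/3 (j(n, W) = -√(n + n)/3 = -√2*√n/3)
L(S, s) = -√2*√s/3
T(D, H) = -√2*√D/3
p(G) = √(199 + 2*G)
-150508/435060 + T(-350, 389)/p(-117) = -150508/435060 + (-√2*√(-350)/3)/(√(199 + 2*(-117))) = -150508*1/435060 + (-√2*5*I*√14/3)/(√(199 - 234)) = -37627/108765 + (-10*I*√7/3)/(√(-35)) = -37627/108765 + (-10*I*√7/3)/((I*√35)) = -37627/108765 + (-10*I*√7/3)*(-I*√35/35) = -37627/108765 - 2*√5/3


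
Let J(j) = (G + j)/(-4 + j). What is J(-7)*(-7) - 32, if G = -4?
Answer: -39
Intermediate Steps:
J(j) = 1 (J(j) = (-4 + j)/(-4 + j) = 1)
J(-7)*(-7) - 32 = 1*(-7) - 32 = -7 - 32 = -39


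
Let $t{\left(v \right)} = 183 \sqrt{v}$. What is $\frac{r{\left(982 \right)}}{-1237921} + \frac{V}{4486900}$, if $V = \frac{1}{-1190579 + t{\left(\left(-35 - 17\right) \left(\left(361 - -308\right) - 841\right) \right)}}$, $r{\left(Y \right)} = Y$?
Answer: $- \frac{480329413668204293943}{605509030506324751262500} - \frac{183 \sqrt{559}}{1589684922661103125} \approx -0.00079327$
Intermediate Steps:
$V = \frac{1}{-1190579 + 732 \sqrt{559}}$ ($V = \frac{1}{-1190579 + 183 \sqrt{\left(-35 - 17\right) \left(\left(361 - -308\right) - 841\right)}} = \frac{1}{-1190579 + 183 \sqrt{- 52 \left(\left(361 + 308\right) - 841\right)}} = \frac{1}{-1190579 + 183 \sqrt{- 52 \left(669 - 841\right)}} = \frac{1}{-1190579 + 183 \sqrt{\left(-52\right) \left(-172\right)}} = \frac{1}{-1190579 + 183 \sqrt{8944}} = \frac{1}{-1190579 + 183 \cdot 4 \sqrt{559}} = \frac{1}{-1190579 + 732 \sqrt{559}} \approx -8.5232 \cdot 10^{-7}$)
$\frac{r{\left(982 \right)}}{-1237921} + \frac{V}{4486900} = \frac{982}{-1237921} + \frac{- \frac{91583}{109013756125} - \frac{732 \sqrt{559}}{1417178829625}}{4486900} = 982 \left(- \frac{1}{1237921}\right) + \left(- \frac{91583}{109013756125} - \frac{732 \sqrt{559}}{1417178829625}\right) \frac{1}{4486900} = - \frac{982}{1237921} - \left(\frac{91583}{489133822357262500} + \frac{183 \sqrt{559}}{1589684922661103125}\right) = - \frac{480329413668204293943}{605509030506324751262500} - \frac{183 \sqrt{559}}{1589684922661103125}$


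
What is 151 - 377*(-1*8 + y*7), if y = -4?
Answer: 13723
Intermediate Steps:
151 - 377*(-1*8 + y*7) = 151 - 377*(-1*8 - 4*7) = 151 - 377*(-8 - 28) = 151 - 377*(-36) = 151 + 13572 = 13723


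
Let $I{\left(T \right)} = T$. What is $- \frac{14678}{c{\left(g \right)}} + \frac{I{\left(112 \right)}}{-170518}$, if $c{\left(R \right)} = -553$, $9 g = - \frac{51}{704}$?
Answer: $\frac{1251400634}{47148227} \approx 26.542$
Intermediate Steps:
$g = - \frac{17}{2112}$ ($g = \frac{\left(-51\right) \frac{1}{704}}{9} = \frac{1}{9} \left(- \frac{51}{704}\right) = - \frac{17}{2112} \approx -0.0080492$)
$- \frac{14678}{c{\left(g \right)}} + \frac{I{\left(112 \right)}}{-170518} = - \frac{14678}{-553} + \frac{112}{-170518} = \left(-14678\right) \left(- \frac{1}{553}\right) + 112 \left(- \frac{1}{170518}\right) = \frac{14678}{553} - \frac{56}{85259} = \frac{1251400634}{47148227}$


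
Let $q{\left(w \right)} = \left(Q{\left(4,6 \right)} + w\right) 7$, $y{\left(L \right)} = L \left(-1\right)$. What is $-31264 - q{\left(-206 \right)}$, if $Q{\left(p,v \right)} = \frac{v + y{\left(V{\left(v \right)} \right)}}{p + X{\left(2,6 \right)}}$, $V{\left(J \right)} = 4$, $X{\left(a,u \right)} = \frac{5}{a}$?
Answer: $- \frac{387714}{13} \approx -29824.0$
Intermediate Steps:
$y{\left(L \right)} = - L$
$Q{\left(p,v \right)} = \frac{-4 + v}{\frac{5}{2} + p}$ ($Q{\left(p,v \right)} = \frac{v - 4}{p + \frac{5}{2}} = \frac{v - 4}{p + 5 \cdot \frac{1}{2}} = \frac{-4 + v}{p + \frac{5}{2}} = \frac{-4 + v}{\frac{5}{2} + p}$)
$q{\left(w \right)} = \frac{28}{13} + 7 w$ ($q{\left(w \right)} = \left(\frac{2 \left(-4 + 6\right)}{5 + 2 \cdot 4} + w\right) 7 = \left(2 \frac{1}{5 + 8} \cdot 2 + w\right) 7 = \left(2 \cdot \frac{1}{13} \cdot 2 + w\right) 7 = \left(\frac{4}{13} + w\right) 7 = \frac{28}{13} + 7 w$)
$-31264 - q{\left(-206 \right)} = -31264 - \left(\frac{28}{13} + 7 \left(-206\right)\right) = -31264 - \left(\frac{28}{13} - 1442\right) = -31264 - - \frac{18718}{13} = -31264 + \frac{18718}{13} = - \frac{387714}{13}$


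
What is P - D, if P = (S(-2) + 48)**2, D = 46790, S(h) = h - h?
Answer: -44486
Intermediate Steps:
S(h) = 0
P = 2304 (P = (0 + 48)**2 = 48**2 = 2304)
P - D = 2304 - 1*46790 = 2304 - 46790 = -44486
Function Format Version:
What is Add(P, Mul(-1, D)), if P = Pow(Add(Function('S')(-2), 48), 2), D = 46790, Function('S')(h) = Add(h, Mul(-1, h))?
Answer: -44486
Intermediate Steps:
Function('S')(h) = 0
P = 2304 (P = Pow(Add(0, 48), 2) = Pow(48, 2) = 2304)
Add(P, Mul(-1, D)) = Add(2304, Mul(-1, 46790)) = Add(2304, -46790) = -44486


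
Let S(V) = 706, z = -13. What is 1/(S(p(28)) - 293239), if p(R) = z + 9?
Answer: -1/292533 ≈ -3.4184e-6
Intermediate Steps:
p(R) = -4 (p(R) = -13 + 9 = -4)
1/(S(p(28)) - 293239) = 1/(706 - 293239) = 1/(-292533) = -1/292533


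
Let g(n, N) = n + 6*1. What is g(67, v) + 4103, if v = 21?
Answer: 4176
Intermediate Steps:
g(n, N) = 6 + n (g(n, N) = n + 6 = 6 + n)
g(67, v) + 4103 = (6 + 67) + 4103 = 73 + 4103 = 4176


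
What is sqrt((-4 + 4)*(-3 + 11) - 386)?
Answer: I*sqrt(386) ≈ 19.647*I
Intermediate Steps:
sqrt((-4 + 4)*(-3 + 11) - 386) = sqrt(0*8 - 386) = sqrt(0 - 386) = sqrt(-386) = I*sqrt(386)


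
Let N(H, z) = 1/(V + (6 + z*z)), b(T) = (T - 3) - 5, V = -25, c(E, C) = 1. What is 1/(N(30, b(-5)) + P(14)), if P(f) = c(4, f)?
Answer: 150/151 ≈ 0.99338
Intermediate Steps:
P(f) = 1
b(T) = -8 + T (b(T) = (-3 + T) - 5 = -8 + T)
N(H, z) = 1/(-19 + z**2) (N(H, z) = 1/(-25 + (6 + z*z)) = 1/(-25 + (6 + z**2)) = 1/(-19 + z**2))
1/(N(30, b(-5)) + P(14)) = 1/(1/(-19 + (-8 - 5)**2) + 1) = 1/(1/(-19 + (-13)**2) + 1) = 1/(1/(-19 + 169) + 1) = 1/(1/150 + 1) = 1/(151/150) = 150/151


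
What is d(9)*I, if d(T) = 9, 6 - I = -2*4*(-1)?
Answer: -18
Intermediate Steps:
I = -2 (I = 6 - (-2*4)*(-1) = 6 - (-8)*(-1) = 6 - 1*8 = 6 - 8 = -2)
d(9)*I = 9*(-2) = -18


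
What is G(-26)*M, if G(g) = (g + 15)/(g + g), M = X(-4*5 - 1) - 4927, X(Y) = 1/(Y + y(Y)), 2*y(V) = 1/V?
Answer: -47856413/45916 ≈ -1042.3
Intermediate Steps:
y(V) = 1/(2*V)
X(Y) = 1/(Y + 1/(2*Y))
M = -4350583/883 (M = 2*(-4*5 - 1)/(1 + 2*(-4*5 - 1)²) - 4927 = 2*(-20 - 1)/(1 + 2*(-20 - 1)²) - 4927 = 2*(-21)/(1 + 2*(-21)²) - 4927 = 2*(-21)/(1 + 2*441) - 4927 = 2*(-21)/(1 + 882) - 4927 = 2*(-21)/883 - 4927 = 2*(-21)*(1/883) - 4927 = -42/883 - 4927 = -4350583/883 ≈ -4927.0)
G(g) = (15 + g)/(2*g) (G(g) = (15 + g)/((2*g)) = (15 + g)*(1/(2*g)) = (15 + g)/(2*g))
G(-26)*M = ((½)*(15 - 26)/(-26))*(-4350583/883) = ((½)*(-1/26)*(-11))*(-4350583/883) = (11/52)*(-4350583/883) = -47856413/45916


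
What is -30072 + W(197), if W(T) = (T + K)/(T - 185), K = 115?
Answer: -30046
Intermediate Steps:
W(T) = (115 + T)/(-185 + T) (W(T) = (T + 115)/(T - 185) = (115 + T)/(-185 + T))
-30072 + W(197) = -30072 + (115 + 197)/(-185 + 197) = -30072 + 312/12 = -30072 + (1/12)*312 = -30072 + 26 = -30046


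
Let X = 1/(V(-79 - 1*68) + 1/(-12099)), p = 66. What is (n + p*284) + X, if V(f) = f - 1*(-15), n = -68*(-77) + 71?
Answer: 38411094420/1597069 ≈ 24051.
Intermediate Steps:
n = 5307 (n = 5236 + 71 = 5307)
V(f) = 15 + f (V(f) = f + 15 = 15 + f)
X = -12099/1597069 (X = 1/((15 + (-79 - 1*68)) + 1/(-12099)) = 1/((15 + (-79 - 68)) - 1/12099) = 1/((15 - 147) - 1/12099) = 1/(-132 - 1/12099) = 1/(-1597069/12099) = -12099/1597069 ≈ -0.0075758)
(n + p*284) + X = (5307 + 66*284) - 12099/1597069 = (5307 + 18744) - 12099/1597069 = 24051 - 12099/1597069 = 38411094420/1597069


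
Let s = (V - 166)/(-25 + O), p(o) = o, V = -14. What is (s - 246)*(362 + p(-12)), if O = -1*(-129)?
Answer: -1127175/13 ≈ -86706.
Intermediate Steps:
O = 129
s = -45/26 (s = (-14 - 166)/(-25 + 129) = -180/104 = -180*1/104 = -45/26 ≈ -1.7308)
(s - 246)*(362 + p(-12)) = (-45/26 - 246)*(362 - 12) = -6441/26*350 = -1127175/13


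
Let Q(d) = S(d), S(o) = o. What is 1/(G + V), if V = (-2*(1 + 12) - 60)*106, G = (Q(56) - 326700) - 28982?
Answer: -1/364742 ≈ -2.7417e-6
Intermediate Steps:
Q(d) = d
G = -355626 (G = (56 - 326700) - 28982 = -326644 - 28982 = -355626)
V = -9116 (V = (-2*13 - 60)*106 = (-26 - 60)*106 = -86*106 = -9116)
1/(G + V) = 1/(-355626 - 9116) = 1/(-364742) = -1/364742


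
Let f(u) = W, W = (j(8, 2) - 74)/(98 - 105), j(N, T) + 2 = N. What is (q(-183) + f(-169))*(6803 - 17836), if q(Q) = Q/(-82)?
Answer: -75653281/574 ≈ -1.3180e+5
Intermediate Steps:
j(N, T) = -2 + N
q(Q) = -Q/82 (q(Q) = Q*(-1/82) = -Q/82)
W = 68/7 (W = ((-2 + 8) - 74)/(98 - 105) = (6 - 74)/(-7) = -68*(-⅐) = 68/7 ≈ 9.7143)
f(u) = 68/7
(q(-183) + f(-169))*(6803 - 17836) = (-1/82*(-183) + 68/7)*(6803 - 17836) = (183/82 + 68/7)*(-11033) = (6857/574)*(-11033) = -75653281/574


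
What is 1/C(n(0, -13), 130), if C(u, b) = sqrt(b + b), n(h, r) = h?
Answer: sqrt(65)/130 ≈ 0.062017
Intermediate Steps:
C(u, b) = sqrt(2)*sqrt(b) (C(u, b) = sqrt(2*b) = sqrt(2)*sqrt(b))
1/C(n(0, -13), 130) = 1/(sqrt(2)*sqrt(130)) = 1/(2*sqrt(65)) = sqrt(65)/130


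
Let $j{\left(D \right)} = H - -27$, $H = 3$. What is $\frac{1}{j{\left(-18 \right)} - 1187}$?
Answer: $- \frac{1}{1157} \approx -0.0008643$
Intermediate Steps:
$j{\left(D \right)} = 30$ ($j{\left(D \right)} = 3 - -27 = 3 + 27 = 30$)
$\frac{1}{j{\left(-18 \right)} - 1187} = \frac{1}{30 - 1187} = \frac{1}{-1157} = - \frac{1}{1157}$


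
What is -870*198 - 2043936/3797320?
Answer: -81766048392/474665 ≈ -1.7226e+5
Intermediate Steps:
-870*198 - 2043936/3797320 = -172260 - 2043936/3797320 = -172260 - 1*255492/474665 = -172260 - 255492/474665 = -81766048392/474665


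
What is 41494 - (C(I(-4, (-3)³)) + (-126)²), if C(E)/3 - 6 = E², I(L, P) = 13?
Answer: 25093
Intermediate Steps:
C(E) = 18 + 3*E²
41494 - (C(I(-4, (-3)³)) + (-126)²) = 41494 - ((18 + 3*13²) + (-126)²) = 41494 - ((18 + 3*169) + 15876) = 41494 - ((18 + 507) + 15876) = 41494 - (525 + 15876) = 41494 - 1*16401 = 41494 - 16401 = 25093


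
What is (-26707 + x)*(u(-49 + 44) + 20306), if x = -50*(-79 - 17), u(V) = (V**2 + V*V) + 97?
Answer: -448063871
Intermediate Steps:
u(V) = 97 + 2*V**2 (u(V) = (V**2 + V**2) + 97 = 2*V**2 + 97 = 97 + 2*V**2)
x = 4800 (x = -50*(-96) = 4800)
(-26707 + x)*(u(-49 + 44) + 20306) = (-26707 + 4800)*((97 + 2*(-49 + 44)**2) + 20306) = -21907*((97 + 2*(-5)**2) + 20306) = -21907*((97 + 2*25) + 20306) = -21907*((97 + 50) + 20306) = -21907*(147 + 20306) = -21907*20453 = -448063871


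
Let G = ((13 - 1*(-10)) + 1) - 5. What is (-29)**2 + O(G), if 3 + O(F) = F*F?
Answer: 1199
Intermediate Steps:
G = 19 (G = ((13 + 10) + 1) - 5 = (23 + 1) - 5 = 24 - 5 = 19)
O(F) = -3 + F**2 (O(F) = -3 + F*F = -3 + F**2)
(-29)**2 + O(G) = (-29)**2 + (-3 + 19**2) = 841 + (-3 + 361) = 841 + 358 = 1199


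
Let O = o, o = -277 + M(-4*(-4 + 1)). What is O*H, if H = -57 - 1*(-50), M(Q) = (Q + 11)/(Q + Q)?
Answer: 46375/24 ≈ 1932.3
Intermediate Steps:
M(Q) = (11 + Q)/(2*Q) (M(Q) = (11 + Q)/((2*Q)) = (11 + Q)*(1/(2*Q)) = (11 + Q)/(2*Q))
o = -6625/24 (o = -277 + (11 - 4*(-4 + 1))/(2*((-4*(-4 + 1)))) = -277 + (11 - 4*(-3))/(2*((-4*(-3)))) = -277 + (½)*(11 + 12)/12 = -277 + (½)*(1/12)*23 = -277 + 23/24 = -6625/24 ≈ -276.04)
H = -7 (H = -57 + 50 = -7)
O = -6625/24 ≈ -276.04
O*H = -6625/24*(-7) = 46375/24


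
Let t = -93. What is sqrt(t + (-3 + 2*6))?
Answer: 2*I*sqrt(21) ≈ 9.1651*I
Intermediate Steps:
sqrt(t + (-3 + 2*6)) = sqrt(-93 + (-3 + 2*6)) = sqrt(-93 + (-3 + 12)) = sqrt(-93 + 9) = sqrt(-84) = 2*I*sqrt(21)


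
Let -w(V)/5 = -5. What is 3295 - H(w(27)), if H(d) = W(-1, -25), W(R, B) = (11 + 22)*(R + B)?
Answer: 4153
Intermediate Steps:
w(V) = 25 (w(V) = -5*(-5) = 25)
W(R, B) = 33*B + 33*R (W(R, B) = 33*(B + R) = 33*B + 33*R)
H(d) = -858 (H(d) = 33*(-25) + 33*(-1) = -825 - 33 = -858)
3295 - H(w(27)) = 3295 - 1*(-858) = 3295 + 858 = 4153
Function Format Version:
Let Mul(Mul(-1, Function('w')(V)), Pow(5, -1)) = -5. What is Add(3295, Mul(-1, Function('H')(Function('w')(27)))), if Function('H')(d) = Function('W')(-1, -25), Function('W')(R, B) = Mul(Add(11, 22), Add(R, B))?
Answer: 4153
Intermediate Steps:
Function('w')(V) = 25 (Function('w')(V) = Mul(-5, -5) = 25)
Function('W')(R, B) = Add(Mul(33, B), Mul(33, R)) (Function('W')(R, B) = Mul(33, Add(B, R)) = Add(Mul(33, B), Mul(33, R)))
Function('H')(d) = -858 (Function('H')(d) = Add(Mul(33, -25), Mul(33, -1)) = Add(-825, -33) = -858)
Add(3295, Mul(-1, Function('H')(Function('w')(27)))) = Add(3295, Mul(-1, -858)) = Add(3295, 858) = 4153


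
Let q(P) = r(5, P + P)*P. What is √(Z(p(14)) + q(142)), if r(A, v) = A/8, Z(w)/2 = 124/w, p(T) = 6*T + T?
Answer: √17891/14 ≈ 9.5541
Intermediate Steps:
p(T) = 7*T
Z(w) = 248/w (Z(w) = 2*(124/w) = 248/w)
r(A, v) = A/8 (r(A, v) = A*(⅛) = A/8)
q(P) = 5*P/8 (q(P) = ((⅛)*5)*P = 5*P/8)
√(Z(p(14)) + q(142)) = √(248/((7*14)) + (5/8)*142) = √(248/98 + 355/4) = √(248*(1/98) + 355/4) = √(124/49 + 355/4) = √(17891/196) = √17891/14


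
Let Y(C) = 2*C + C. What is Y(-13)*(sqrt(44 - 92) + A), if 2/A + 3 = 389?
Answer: -39/193 - 156*I*sqrt(3) ≈ -0.20207 - 270.2*I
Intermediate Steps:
A = 1/193 (A = 2/(-3 + 389) = 2/386 = 2*(1/386) = 1/193 ≈ 0.0051813)
Y(C) = 3*C
Y(-13)*(sqrt(44 - 92) + A) = (3*(-13))*(sqrt(44 - 92) + 1/193) = -39*(sqrt(-48) + 1/193) = -39*(4*I*sqrt(3) + 1/193) = -39*(1/193 + 4*I*sqrt(3)) = -39/193 - 156*I*sqrt(3)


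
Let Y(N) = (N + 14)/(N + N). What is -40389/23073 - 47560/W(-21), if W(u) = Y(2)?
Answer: -91459453/7691 ≈ -11892.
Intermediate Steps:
Y(N) = (14 + N)/(2*N) (Y(N) = (14 + N)/((2*N)) = (14 + N)*(1/(2*N)) = (14 + N)/(2*N))
W(u) = 4 (W(u) = (½)*(14 + 2)/2 = (½)*(½)*16 = 4)
-40389/23073 - 47560/W(-21) = -40389/23073 - 47560/4 = -40389*1/23073 - 47560*¼ = -13463/7691 - 11890 = -91459453/7691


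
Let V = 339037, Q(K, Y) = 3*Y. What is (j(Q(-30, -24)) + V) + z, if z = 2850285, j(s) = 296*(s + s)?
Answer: 3146698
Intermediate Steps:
j(s) = 592*s (j(s) = 296*(2*s) = 592*s)
(j(Q(-30, -24)) + V) + z = (592*(3*(-24)) + 339037) + 2850285 = (592*(-72) + 339037) + 2850285 = (-42624 + 339037) + 2850285 = 296413 + 2850285 = 3146698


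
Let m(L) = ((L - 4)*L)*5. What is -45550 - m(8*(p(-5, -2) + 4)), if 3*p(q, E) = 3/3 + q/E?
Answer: -479390/9 ≈ -53266.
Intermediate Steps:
p(q, E) = ⅓ + q/(3*E) (p(q, E) = (3/3 + q/E)/3 = (3*(⅓) + q/E)/3 = (1 + q/E)/3 = ⅓ + q/(3*E))
m(L) = 5*L*(-4 + L) (m(L) = ((-4 + L)*L)*5 = (L*(-4 + L))*5 = 5*L*(-4 + L))
-45550 - m(8*(p(-5, -2) + 4)) = -45550 - 5*8*((⅓)*(-2 - 5)/(-2) + 4)*(-4 + 8*((⅓)*(-2 - 5)/(-2) + 4)) = -45550 - 5*8*((⅓)*(-½)*(-7) + 4)*(-4 + 8*((⅓)*(-½)*(-7) + 4)) = -45550 - 5*8*(7/6 + 4)*(-4 + 8*(7/6 + 4)) = -45550 - 5*8*(31/6)*(-4 + 8*(31/6)) = -45550 - 5*124*(-4 + 124/3)/3 = -45550 - 5*124*112/(3*3) = -45550 - 1*69440/9 = -45550 - 69440/9 = -479390/9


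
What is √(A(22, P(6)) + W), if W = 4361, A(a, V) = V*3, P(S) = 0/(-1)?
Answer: 7*√89 ≈ 66.038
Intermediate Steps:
P(S) = 0 (P(S) = 0*(-1) = 0)
A(a, V) = 3*V
√(A(22, P(6)) + W) = √(3*0 + 4361) = √(0 + 4361) = √4361 = 7*√89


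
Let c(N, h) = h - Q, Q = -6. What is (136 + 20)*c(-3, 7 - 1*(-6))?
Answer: 2964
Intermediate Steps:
c(N, h) = 6 + h (c(N, h) = h - 1*(-6) = h + 6 = 6 + h)
(136 + 20)*c(-3, 7 - 1*(-6)) = (136 + 20)*(6 + (7 - 1*(-6))) = 156*(6 + (7 + 6)) = 156*(6 + 13) = 156*19 = 2964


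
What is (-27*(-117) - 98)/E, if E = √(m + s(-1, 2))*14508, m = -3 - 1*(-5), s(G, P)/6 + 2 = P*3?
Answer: 3061*√26/377208 ≈ 0.041378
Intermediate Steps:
s(G, P) = -12 + 18*P (s(G, P) = -12 + 6*(P*3) = -12 + 6*(3*P) = -12 + 18*P)
m = 2 (m = -3 + 5 = 2)
E = 14508*√26 (E = √(2 + (-12 + 18*2))*14508 = √(2 + (-12 + 36))*14508 = √(2 + 24)*14508 = √26*14508 = 14508*√26 ≈ 73977.)
(-27*(-117) - 98)/E = (-27*(-117) - 98)/((14508*√26)) = (3159 - 98)*(√26/377208) = 3061*(√26/377208) = 3061*√26/377208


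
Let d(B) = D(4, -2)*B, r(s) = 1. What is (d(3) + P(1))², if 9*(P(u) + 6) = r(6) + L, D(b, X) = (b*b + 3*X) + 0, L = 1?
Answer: 47524/81 ≈ 586.72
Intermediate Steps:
D(b, X) = b² + 3*X (D(b, X) = (b² + 3*X) + 0 = b² + 3*X)
P(u) = -52/9 (P(u) = -6 + (1 + 1)/9 = -6 + (⅑)*2 = -6 + 2/9 = -52/9)
d(B) = 10*B (d(B) = (4² + 3*(-2))*B = (16 - 6)*B = 10*B)
(d(3) + P(1))² = (10*3 - 52/9)² = (30 - 52/9)² = (218/9)² = 47524/81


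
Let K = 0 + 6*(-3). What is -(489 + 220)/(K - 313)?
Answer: 709/331 ≈ 2.1420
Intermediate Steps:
K = -18 (K = 0 - 18 = -18)
-(489 + 220)/(K - 313) = -(489 + 220)/(-18 - 313) = -709/(-331) = -709*(-1)/331 = -1*(-709/331) = 709/331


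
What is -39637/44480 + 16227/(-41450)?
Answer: -236473061/184369600 ≈ -1.2826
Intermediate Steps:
-39637/44480 + 16227/(-41450) = -39637*1/44480 + 16227*(-1/41450) = -39637/44480 - 16227/41450 = -236473061/184369600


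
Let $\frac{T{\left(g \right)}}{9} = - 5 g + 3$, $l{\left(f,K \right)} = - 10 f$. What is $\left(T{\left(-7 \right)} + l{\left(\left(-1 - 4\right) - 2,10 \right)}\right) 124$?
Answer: $51088$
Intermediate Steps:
$T{\left(g \right)} = 27 - 45 g$ ($T{\left(g \right)} = 9 \left(- 5 g + 3\right) = 9 \left(3 - 5 g\right) = 27 - 45 g$)
$\left(T{\left(-7 \right)} + l{\left(\left(-1 - 4\right) - 2,10 \right)}\right) 124 = \left(\left(27 - -315\right) - 10 \left(\left(-1 - 4\right) - 2\right)\right) 124 = \left(\left(27 + 315\right) - 10 \left(-5 - 2\right)\right) 124 = \left(342 - -70\right) 124 = \left(342 + 70\right) 124 = 412 \cdot 124 = 51088$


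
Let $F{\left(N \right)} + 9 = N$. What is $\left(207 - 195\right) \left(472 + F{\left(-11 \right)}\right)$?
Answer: $5424$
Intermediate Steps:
$F{\left(N \right)} = -9 + N$
$\left(207 - 195\right) \left(472 + F{\left(-11 \right)}\right) = \left(207 - 195\right) \left(472 - 20\right) = 12 \left(472 - 20\right) = 12 \cdot 452 = 5424$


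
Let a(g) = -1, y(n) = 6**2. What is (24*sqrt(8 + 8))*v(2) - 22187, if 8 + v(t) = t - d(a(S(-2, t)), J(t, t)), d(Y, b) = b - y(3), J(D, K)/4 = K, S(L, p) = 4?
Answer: -20075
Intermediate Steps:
y(n) = 36
J(D, K) = 4*K
d(Y, b) = -36 + b (d(Y, b) = b - 1*36 = b - 36 = -36 + b)
v(t) = 28 - 3*t (v(t) = -8 + (t - (-36 + 4*t)) = -8 + (t + (36 - 4*t)) = -8 + (36 - 3*t) = 28 - 3*t)
(24*sqrt(8 + 8))*v(2) - 22187 = (24*sqrt(8 + 8))*(28 - 3*2) - 22187 = (24*sqrt(16))*(28 - 6) - 22187 = (24*4)*22 - 22187 = 96*22 - 22187 = 2112 - 22187 = -20075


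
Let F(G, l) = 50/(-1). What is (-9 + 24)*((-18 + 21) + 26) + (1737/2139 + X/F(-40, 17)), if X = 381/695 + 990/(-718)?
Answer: 1938316049949/4447426625 ≈ 435.83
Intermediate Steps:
X = -207246/249505 (X = 381*(1/695) + 990*(-1/718) = 381/695 - 495/359 = -207246/249505 ≈ -0.83063)
F(G, l) = -50 (F(G, l) = 50*(-1) = -50)
(-9 + 24)*((-18 + 21) + 26) + (1737/2139 + X/F(-40, 17)) = (-9 + 24)*((-18 + 21) + 26) + (1737/2139 - 207246/249505/(-50)) = 15*(3 + 26) + (1737*(1/2139) - 207246/249505*(-1/50)) = 15*29 + (579/713 + 103623/6237625) = 435 + 3685468074/4447426625 = 1938316049949/4447426625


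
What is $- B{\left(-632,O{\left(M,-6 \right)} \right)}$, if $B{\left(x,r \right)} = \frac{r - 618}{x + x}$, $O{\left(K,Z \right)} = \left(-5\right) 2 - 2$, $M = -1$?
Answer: $- \frac{315}{632} \approx -0.49842$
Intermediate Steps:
$O{\left(K,Z \right)} = -12$ ($O{\left(K,Z \right)} = -10 - 2 = -12$)
$B{\left(x,r \right)} = \frac{-618 + r}{2 x}$
$- B{\left(-632,O{\left(M,-6 \right)} \right)} = - \frac{-618 - 12}{2 \left(-632\right)} = - \frac{\left(-1\right) \left(-630\right)}{2 \cdot 632} = \left(-1\right) \frac{315}{632} = - \frac{315}{632}$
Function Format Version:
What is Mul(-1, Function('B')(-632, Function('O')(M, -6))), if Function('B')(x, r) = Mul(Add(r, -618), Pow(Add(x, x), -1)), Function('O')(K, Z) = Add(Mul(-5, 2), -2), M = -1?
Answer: Rational(-315, 632) ≈ -0.49842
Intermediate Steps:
Function('O')(K, Z) = -12 (Function('O')(K, Z) = Add(-10, -2) = -12)
Function('B')(x, r) = Mul(Rational(1, 2), Pow(x, -1), Add(-618, r)) (Function('B')(x, r) = Mul(Add(-618, r), Pow(Mul(2, x), -1)) = Mul(Add(-618, r), Mul(Rational(1, 2), Pow(x, -1))) = Mul(Rational(1, 2), Pow(x, -1), Add(-618, r)))
Mul(-1, Function('B')(-632, Function('O')(M, -6))) = Mul(-1, Mul(Rational(1, 2), Pow(-632, -1), Add(-618, -12))) = Mul(-1, Mul(Rational(1, 2), Rational(-1, 632), -630)) = Mul(-1, Rational(315, 632)) = Rational(-315, 632)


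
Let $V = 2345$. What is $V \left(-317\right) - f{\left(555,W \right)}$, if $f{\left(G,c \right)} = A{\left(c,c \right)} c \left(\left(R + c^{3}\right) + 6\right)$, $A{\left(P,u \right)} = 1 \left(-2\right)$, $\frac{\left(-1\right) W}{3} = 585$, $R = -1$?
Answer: $18973107240335$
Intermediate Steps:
$W = -1755$ ($W = \left(-3\right) 585 = -1755$)
$A{\left(P,u \right)} = -2$
$f{\left(G,c \right)} = - 2 c \left(5 + c^{3}\right)$ ($f{\left(G,c \right)} = - 2 c \left(\left(-1 + c^{3}\right) + 6\right) = - 2 c \left(5 + c^{3}\right)$)
$V \left(-317\right) - f{\left(555,W \right)} = 2345 \left(-317\right) - \left(-2\right) \left(-1755\right) \left(5 + \left(-1755\right)^{3}\right) = -743365 - \left(-2\right) \left(-1755\right) \left(5 - 5405443875\right) = -743365 - \left(-2\right) \left(-1755\right) \left(-5405443870\right) = -743365 - -18973107983700 = -743365 + 18973107983700 = 18973107240335$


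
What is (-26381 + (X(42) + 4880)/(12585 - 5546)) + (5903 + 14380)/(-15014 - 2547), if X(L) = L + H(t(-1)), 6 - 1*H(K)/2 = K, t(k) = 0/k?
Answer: -3261061105962/123611879 ≈ -26381.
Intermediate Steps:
t(k) = 0
H(K) = 12 - 2*K
X(L) = 12 + L (X(L) = L + (12 - 2*0) = L + (12 + 0) = L + 12 = 12 + L)
(-26381 + (X(42) + 4880)/(12585 - 5546)) + (5903 + 14380)/(-15014 - 2547) = (-26381 + ((12 + 42) + 4880)/(12585 - 5546)) + (5903 + 14380)/(-15014 - 2547) = (-26381 + (54 + 4880)/7039) + 20283/(-17561) = (-26381 + 4934*(1/7039)) + 20283*(-1/17561) = (-26381 + 4934/7039) - 20283/17561 = -185690925/7039 - 20283/17561 = -3261061105962/123611879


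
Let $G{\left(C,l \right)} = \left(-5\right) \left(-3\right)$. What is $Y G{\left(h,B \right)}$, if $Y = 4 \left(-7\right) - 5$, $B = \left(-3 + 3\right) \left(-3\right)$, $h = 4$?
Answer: $-495$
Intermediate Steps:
$B = 0$ ($B = 0 \left(-3\right) = 0$)
$G{\left(C,l \right)} = 15$
$Y = -33$ ($Y = -28 - 5 = -33$)
$Y G{\left(h,B \right)} = \left(-33\right) 15 = -495$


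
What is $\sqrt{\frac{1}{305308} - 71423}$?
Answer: $\frac{i \sqrt{1664387575851541}}{152654} \approx 267.25 i$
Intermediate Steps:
$\sqrt{\frac{1}{305308} - 71423} = \sqrt{- \frac{21806013283}{305308}} = \frac{i \sqrt{1664387575851541}}{152654}$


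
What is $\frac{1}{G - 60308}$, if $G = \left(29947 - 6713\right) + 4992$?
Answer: $- \frac{1}{32082} \approx -3.117 \cdot 10^{-5}$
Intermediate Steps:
$G = 28226$ ($G = 23234 + 4992 = 28226$)
$\frac{1}{G - 60308} = \frac{1}{28226 - 60308} = \frac{1}{-32082} = - \frac{1}{32082}$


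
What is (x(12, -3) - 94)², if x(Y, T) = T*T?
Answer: 7225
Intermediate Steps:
x(Y, T) = T²
(x(12, -3) - 94)² = ((-3)² - 94)² = (9 - 94)² = (-85)² = 7225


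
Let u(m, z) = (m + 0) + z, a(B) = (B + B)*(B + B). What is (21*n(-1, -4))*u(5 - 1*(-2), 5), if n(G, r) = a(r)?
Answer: 16128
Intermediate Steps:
a(B) = 4*B**2 (a(B) = (2*B)*(2*B) = 4*B**2)
n(G, r) = 4*r**2
u(m, z) = m + z
(21*n(-1, -4))*u(5 - 1*(-2), 5) = (21*(4*(-4)**2))*((5 - 1*(-2)) + 5) = (21*(4*16))*((5 + 2) + 5) = (21*64)*(7 + 5) = 1344*12 = 16128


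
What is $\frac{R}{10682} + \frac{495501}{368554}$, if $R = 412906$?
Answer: $\frac{78735549803}{1968446914} \approx 39.999$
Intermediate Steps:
$\frac{R}{10682} + \frac{495501}{368554} = \frac{412906}{10682} + \frac{495501}{368554} = 412906 \cdot \frac{1}{10682} + 495501 \cdot \frac{1}{368554} = \frac{206453}{5341} + \frac{495501}{368554} = \frac{78735549803}{1968446914}$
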